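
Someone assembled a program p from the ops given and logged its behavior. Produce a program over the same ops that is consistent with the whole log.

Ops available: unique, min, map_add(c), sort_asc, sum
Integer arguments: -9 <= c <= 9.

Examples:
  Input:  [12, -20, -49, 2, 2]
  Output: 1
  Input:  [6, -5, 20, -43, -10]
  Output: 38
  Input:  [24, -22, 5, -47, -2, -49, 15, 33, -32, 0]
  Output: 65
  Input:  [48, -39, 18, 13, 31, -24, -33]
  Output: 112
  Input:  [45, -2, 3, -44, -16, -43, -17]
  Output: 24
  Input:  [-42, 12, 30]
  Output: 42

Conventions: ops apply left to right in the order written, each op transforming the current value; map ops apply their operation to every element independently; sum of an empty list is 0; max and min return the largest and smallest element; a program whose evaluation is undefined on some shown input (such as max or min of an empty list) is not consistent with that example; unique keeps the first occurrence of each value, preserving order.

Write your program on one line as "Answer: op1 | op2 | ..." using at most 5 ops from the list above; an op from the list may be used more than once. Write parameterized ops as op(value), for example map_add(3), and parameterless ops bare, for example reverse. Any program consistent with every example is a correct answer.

map_add(8) | unique | map_add(6) | sum

Check, running the answer program on each example:
  [12, -20, -49, 2, 2] -> [20, -12, -41, 10, 10] -> [20, -12, -41, 10] -> [26, -6, -35, 16] -> 1
  [6, -5, 20, -43, -10] -> [14, 3, 28, -35, -2] -> [14, 3, 28, -35, -2] -> [20, 9, 34, -29, 4] -> 38
  [24, -22, 5, -47, -2, -49, 15, 33, -32, 0] -> [32, -14, 13, -39, 6, -41, 23, 41, -24, 8] -> [32, -14, 13, -39, 6, -41, 23, 41, -24, 8] -> [38, -8, 19, -33, 12, -35, 29, 47, -18, 14] -> 65
  [48, -39, 18, 13, 31, -24, -33] -> [56, -31, 26, 21, 39, -16, -25] -> [56, -31, 26, 21, 39, -16, -25] -> [62, -25, 32, 27, 45, -10, -19] -> 112
  [45, -2, 3, -44, -16, -43, -17] -> [53, 6, 11, -36, -8, -35, -9] -> [53, 6, 11, -36, -8, -35, -9] -> [59, 12, 17, -30, -2, -29, -3] -> 24
  [-42, 12, 30] -> [-34, 20, 38] -> [-34, 20, 38] -> [-28, 26, 44] -> 42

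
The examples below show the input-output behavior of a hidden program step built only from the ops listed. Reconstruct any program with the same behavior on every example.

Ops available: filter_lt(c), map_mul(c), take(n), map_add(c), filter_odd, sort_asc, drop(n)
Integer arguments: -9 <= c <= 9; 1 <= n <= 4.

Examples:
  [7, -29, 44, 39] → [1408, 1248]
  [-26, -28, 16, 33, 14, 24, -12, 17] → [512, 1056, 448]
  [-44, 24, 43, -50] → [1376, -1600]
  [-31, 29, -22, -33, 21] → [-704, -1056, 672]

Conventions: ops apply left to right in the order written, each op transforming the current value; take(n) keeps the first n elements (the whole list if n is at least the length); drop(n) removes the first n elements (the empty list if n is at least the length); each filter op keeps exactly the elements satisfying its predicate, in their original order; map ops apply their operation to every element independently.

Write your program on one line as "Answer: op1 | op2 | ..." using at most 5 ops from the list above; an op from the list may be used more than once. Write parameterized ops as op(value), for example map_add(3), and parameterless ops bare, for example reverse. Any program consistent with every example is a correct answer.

drop(2) | map_mul(8) | map_mul(4) | take(3)

Check, running the answer program on each example:
  [7, -29, 44, 39] -> [44, 39] -> [352, 312] -> [1408, 1248] -> [1408, 1248]
  [-26, -28, 16, 33, 14, 24, -12, 17] -> [16, 33, 14, 24, -12, 17] -> [128, 264, 112, 192, -96, 136] -> [512, 1056, 448, 768, -384, 544] -> [512, 1056, 448]
  [-44, 24, 43, -50] -> [43, -50] -> [344, -400] -> [1376, -1600] -> [1376, -1600]
  [-31, 29, -22, -33, 21] -> [-22, -33, 21] -> [-176, -264, 168] -> [-704, -1056, 672] -> [-704, -1056, 672]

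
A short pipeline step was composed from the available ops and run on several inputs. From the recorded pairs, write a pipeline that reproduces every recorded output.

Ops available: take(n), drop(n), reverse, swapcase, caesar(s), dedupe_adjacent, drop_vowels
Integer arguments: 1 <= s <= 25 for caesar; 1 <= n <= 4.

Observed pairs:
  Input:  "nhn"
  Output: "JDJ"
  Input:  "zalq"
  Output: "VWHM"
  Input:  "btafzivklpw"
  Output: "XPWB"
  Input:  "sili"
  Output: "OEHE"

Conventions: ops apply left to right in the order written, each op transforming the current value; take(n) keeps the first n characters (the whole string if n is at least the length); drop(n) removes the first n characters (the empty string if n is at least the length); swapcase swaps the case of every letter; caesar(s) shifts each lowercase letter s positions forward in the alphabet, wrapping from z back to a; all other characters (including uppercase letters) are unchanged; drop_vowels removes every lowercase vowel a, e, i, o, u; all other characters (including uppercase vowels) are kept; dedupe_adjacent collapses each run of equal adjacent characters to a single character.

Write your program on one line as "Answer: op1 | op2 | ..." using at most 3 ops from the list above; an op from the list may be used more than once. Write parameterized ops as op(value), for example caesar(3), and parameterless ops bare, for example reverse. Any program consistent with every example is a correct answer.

caesar(22) | take(4) | swapcase

Check, running the answer program on each example:
  "nhn" -> "jdj" -> "jdj" -> "JDJ"
  "zalq" -> "vwhm" -> "vwhm" -> "VWHM"
  "btafzivklpw" -> "xpwbverghls" -> "xpwb" -> "XPWB"
  "sili" -> "oehe" -> "oehe" -> "OEHE"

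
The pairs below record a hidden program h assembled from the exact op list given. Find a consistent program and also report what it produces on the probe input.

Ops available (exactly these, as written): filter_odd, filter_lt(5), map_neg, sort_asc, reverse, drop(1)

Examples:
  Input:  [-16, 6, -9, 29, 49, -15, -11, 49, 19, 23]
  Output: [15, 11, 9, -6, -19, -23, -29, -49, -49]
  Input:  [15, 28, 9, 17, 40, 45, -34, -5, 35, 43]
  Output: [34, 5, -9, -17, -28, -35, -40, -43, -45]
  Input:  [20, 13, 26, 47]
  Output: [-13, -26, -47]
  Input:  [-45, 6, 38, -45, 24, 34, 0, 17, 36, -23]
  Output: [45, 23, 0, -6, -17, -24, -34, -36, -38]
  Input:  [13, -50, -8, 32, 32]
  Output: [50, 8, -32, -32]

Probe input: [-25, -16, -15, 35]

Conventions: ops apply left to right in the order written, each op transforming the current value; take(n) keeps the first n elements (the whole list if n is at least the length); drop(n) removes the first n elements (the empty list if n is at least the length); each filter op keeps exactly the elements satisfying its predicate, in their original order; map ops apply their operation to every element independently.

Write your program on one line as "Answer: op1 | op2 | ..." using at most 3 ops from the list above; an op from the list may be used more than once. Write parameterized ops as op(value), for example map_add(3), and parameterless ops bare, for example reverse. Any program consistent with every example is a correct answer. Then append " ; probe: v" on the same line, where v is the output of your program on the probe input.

drop(1) | sort_asc | map_neg ; probe: [16, 15, -35]

Check, running the answer program on each example:
  [-16, 6, -9, 29, 49, -15, -11, 49, 19, 23] -> [6, -9, 29, 49, -15, -11, 49, 19, 23] -> [-15, -11, -9, 6, 19, 23, 29, 49, 49] -> [15, 11, 9, -6, -19, -23, -29, -49, -49]
  [15, 28, 9, 17, 40, 45, -34, -5, 35, 43] -> [28, 9, 17, 40, 45, -34, -5, 35, 43] -> [-34, -5, 9, 17, 28, 35, 40, 43, 45] -> [34, 5, -9, -17, -28, -35, -40, -43, -45]
  [20, 13, 26, 47] -> [13, 26, 47] -> [13, 26, 47] -> [-13, -26, -47]
  [-45, 6, 38, -45, 24, 34, 0, 17, 36, -23] -> [6, 38, -45, 24, 34, 0, 17, 36, -23] -> [-45, -23, 0, 6, 17, 24, 34, 36, 38] -> [45, 23, 0, -6, -17, -24, -34, -36, -38]
  [13, -50, -8, 32, 32] -> [-50, -8, 32, 32] -> [-50, -8, 32, 32] -> [50, 8, -32, -32]
  probe: [-25, -16, -15, 35] -> [-16, -15, 35] -> [-16, -15, 35] -> [16, 15, -35]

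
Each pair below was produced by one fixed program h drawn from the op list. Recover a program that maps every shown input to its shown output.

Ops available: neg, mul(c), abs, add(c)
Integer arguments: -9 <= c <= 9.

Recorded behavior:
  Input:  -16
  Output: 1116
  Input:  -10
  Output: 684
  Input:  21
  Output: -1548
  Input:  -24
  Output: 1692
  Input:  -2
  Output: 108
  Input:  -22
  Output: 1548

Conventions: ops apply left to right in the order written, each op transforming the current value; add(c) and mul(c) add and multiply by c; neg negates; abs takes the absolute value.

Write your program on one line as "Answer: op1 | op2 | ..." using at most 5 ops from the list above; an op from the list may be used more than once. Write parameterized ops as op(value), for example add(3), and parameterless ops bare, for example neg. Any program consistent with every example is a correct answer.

mul(2) | mul(9) | add(9) | neg | mul(4)

Check, running the answer program on each example:
  -16 -> -32 -> -288 -> -279 -> 279 -> 1116
  -10 -> -20 -> -180 -> -171 -> 171 -> 684
  21 -> 42 -> 378 -> 387 -> -387 -> -1548
  -24 -> -48 -> -432 -> -423 -> 423 -> 1692
  -2 -> -4 -> -36 -> -27 -> 27 -> 108
  -22 -> -44 -> -396 -> -387 -> 387 -> 1548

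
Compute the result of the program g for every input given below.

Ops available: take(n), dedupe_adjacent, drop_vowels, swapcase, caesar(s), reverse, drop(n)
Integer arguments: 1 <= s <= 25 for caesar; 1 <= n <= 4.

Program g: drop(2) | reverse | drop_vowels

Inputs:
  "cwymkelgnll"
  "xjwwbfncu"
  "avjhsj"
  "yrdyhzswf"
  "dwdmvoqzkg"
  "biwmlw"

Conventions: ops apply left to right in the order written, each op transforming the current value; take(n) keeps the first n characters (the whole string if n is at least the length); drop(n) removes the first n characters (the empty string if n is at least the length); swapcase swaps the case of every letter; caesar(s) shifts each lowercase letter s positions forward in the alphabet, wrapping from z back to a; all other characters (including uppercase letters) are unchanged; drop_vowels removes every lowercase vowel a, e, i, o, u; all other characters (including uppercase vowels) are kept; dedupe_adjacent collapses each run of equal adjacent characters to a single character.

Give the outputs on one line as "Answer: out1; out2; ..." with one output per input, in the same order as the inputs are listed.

Execution, op by op:
  "cwymkelgnll" -> "ymkelgnll" -> "llnglekmy" -> "llnglkmy"
  "xjwwbfncu" -> "wwbfncu" -> "ucnfbww" -> "cnfbww"
  "avjhsj" -> "jhsj" -> "jshj" -> "jshj"
  "yrdyhzswf" -> "dyhzswf" -> "fwszhyd" -> "fwszhyd"
  "dwdmvoqzkg" -> "dmvoqzkg" -> "gkzqovmd" -> "gkzqvmd"
  "biwmlw" -> "wmlw" -> "wlmw" -> "wlmw"

"llnglkmy"; "cnfbww"; "jshj"; "fwszhyd"; "gkzqvmd"; "wlmw"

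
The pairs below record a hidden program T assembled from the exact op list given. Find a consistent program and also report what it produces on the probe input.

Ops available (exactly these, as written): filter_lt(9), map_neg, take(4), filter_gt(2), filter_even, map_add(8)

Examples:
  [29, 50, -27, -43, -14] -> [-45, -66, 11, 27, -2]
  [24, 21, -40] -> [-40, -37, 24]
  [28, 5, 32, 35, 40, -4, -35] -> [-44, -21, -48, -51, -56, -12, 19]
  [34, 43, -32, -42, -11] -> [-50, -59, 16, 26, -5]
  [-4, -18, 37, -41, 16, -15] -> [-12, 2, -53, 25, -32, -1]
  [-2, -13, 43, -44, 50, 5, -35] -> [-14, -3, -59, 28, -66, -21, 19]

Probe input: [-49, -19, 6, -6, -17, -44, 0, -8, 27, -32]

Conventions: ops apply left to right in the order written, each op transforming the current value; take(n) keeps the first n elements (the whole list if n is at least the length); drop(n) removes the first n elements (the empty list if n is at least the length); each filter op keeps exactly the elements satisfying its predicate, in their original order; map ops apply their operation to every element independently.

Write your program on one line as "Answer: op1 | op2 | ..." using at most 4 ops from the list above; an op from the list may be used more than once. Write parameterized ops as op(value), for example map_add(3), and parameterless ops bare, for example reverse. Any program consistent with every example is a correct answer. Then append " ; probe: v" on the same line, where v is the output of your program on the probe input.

map_add(8) | map_add(8) | map_neg ; probe: [33, 3, -22, -10, 1, 28, -16, -8, -43, 16]

Check, running the answer program on each example:
  [29, 50, -27, -43, -14] -> [37, 58, -19, -35, -6] -> [45, 66, -11, -27, 2] -> [-45, -66, 11, 27, -2]
  [24, 21, -40] -> [32, 29, -32] -> [40, 37, -24] -> [-40, -37, 24]
  [28, 5, 32, 35, 40, -4, -35] -> [36, 13, 40, 43, 48, 4, -27] -> [44, 21, 48, 51, 56, 12, -19] -> [-44, -21, -48, -51, -56, -12, 19]
  [34, 43, -32, -42, -11] -> [42, 51, -24, -34, -3] -> [50, 59, -16, -26, 5] -> [-50, -59, 16, 26, -5]
  [-4, -18, 37, -41, 16, -15] -> [4, -10, 45, -33, 24, -7] -> [12, -2, 53, -25, 32, 1] -> [-12, 2, -53, 25, -32, -1]
  [-2, -13, 43, -44, 50, 5, -35] -> [6, -5, 51, -36, 58, 13, -27] -> [14, 3, 59, -28, 66, 21, -19] -> [-14, -3, -59, 28, -66, -21, 19]
  probe: [-49, -19, 6, -6, -17, -44, 0, -8, 27, -32] -> [-41, -11, 14, 2, -9, -36, 8, 0, 35, -24] -> [-33, -3, 22, 10, -1, -28, 16, 8, 43, -16] -> [33, 3, -22, -10, 1, 28, -16, -8, -43, 16]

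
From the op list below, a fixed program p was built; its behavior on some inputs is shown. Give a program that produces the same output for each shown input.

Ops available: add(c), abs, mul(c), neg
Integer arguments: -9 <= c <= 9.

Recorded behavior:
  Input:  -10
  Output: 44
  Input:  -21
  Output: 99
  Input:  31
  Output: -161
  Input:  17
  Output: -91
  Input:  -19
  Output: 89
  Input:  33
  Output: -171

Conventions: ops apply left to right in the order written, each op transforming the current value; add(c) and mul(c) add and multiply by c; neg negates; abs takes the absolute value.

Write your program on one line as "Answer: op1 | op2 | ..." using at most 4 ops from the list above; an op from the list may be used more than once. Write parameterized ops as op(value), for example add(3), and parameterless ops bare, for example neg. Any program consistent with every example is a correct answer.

neg | mul(5) | add(-6)

Check, running the answer program on each example:
  -10 -> 10 -> 50 -> 44
  -21 -> 21 -> 105 -> 99
  31 -> -31 -> -155 -> -161
  17 -> -17 -> -85 -> -91
  -19 -> 19 -> 95 -> 89
  33 -> -33 -> -165 -> -171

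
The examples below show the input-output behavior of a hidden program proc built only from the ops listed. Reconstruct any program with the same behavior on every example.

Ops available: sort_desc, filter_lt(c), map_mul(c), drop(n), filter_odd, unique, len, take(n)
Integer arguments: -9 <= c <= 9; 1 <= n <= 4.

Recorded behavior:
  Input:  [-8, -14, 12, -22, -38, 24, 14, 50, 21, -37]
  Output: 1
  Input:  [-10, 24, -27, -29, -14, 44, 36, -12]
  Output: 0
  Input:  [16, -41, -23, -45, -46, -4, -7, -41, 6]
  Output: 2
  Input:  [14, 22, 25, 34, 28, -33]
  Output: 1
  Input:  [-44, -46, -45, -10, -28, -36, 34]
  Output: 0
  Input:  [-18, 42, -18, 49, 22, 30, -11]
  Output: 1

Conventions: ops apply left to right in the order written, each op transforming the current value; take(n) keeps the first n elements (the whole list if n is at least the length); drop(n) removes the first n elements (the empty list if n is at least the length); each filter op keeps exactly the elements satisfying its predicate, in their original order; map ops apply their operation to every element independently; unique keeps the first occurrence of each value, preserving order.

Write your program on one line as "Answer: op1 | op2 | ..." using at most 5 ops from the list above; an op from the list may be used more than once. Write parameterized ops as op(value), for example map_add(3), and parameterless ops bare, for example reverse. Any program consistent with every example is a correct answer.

drop(4) | filter_odd | filter_lt(3) | len

Check, running the answer program on each example:
  [-8, -14, 12, -22, -38, 24, 14, 50, 21, -37] -> [-38, 24, 14, 50, 21, -37] -> [21, -37] -> [-37] -> 1
  [-10, 24, -27, -29, -14, 44, 36, -12] -> [-14, 44, 36, -12] -> [] -> [] -> 0
  [16, -41, -23, -45, -46, -4, -7, -41, 6] -> [-46, -4, -7, -41, 6] -> [-7, -41] -> [-7, -41] -> 2
  [14, 22, 25, 34, 28, -33] -> [28, -33] -> [-33] -> [-33] -> 1
  [-44, -46, -45, -10, -28, -36, 34] -> [-28, -36, 34] -> [] -> [] -> 0
  [-18, 42, -18, 49, 22, 30, -11] -> [22, 30, -11] -> [-11] -> [-11] -> 1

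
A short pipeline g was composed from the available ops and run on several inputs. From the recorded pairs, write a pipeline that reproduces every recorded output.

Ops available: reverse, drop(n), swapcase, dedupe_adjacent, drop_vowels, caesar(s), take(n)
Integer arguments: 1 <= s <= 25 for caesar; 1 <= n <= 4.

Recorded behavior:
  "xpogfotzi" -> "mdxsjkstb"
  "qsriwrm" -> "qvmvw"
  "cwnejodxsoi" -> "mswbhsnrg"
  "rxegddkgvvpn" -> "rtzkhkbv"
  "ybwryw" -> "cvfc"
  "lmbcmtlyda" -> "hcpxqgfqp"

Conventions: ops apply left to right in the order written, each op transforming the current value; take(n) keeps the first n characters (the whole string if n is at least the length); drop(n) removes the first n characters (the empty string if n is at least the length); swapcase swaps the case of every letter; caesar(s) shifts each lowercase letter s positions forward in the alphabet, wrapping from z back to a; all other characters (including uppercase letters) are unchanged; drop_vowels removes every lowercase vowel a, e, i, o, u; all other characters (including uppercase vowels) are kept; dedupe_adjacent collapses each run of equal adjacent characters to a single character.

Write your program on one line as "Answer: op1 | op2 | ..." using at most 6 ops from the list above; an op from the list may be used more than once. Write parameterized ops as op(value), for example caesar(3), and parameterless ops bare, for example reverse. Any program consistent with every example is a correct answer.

caesar(21) | caesar(9) | dedupe_adjacent | reverse | drop_vowels

Check, running the answer program on each example:
  "xpogfotzi" -> "skjbajoud" -> "btskjsxdm" -> "btskjsxdm" -> "mdxsjkstb" -> "mdxsjkstb"
  "qsriwrm" -> "lnmdrmh" -> "uwvmavq" -> "uwvmavq" -> "qvamvwu" -> "qvmvw"
  "cwnejodxsoi" -> "xrizejysnjd" -> "garinshbwsm" -> "garinshbwsm" -> "mswbhsnirag" -> "mswbhsnrg"
  "rxegddkgvvpn" -> "mszbyyfbqqki" -> "vbikhhokzztr" -> "vbikhokztr" -> "rtzkohkibv" -> "rtzkhkbv"
  "ybwryw" -> "twrmtr" -> "cfavca" -> "cfavca" -> "acvafc" -> "cvfc"
  "lmbcmtlyda" -> "ghwxhogtyv" -> "pqfgqxpche" -> "pqfgqxpche" -> "ehcpxqgfqp" -> "hcpxqgfqp"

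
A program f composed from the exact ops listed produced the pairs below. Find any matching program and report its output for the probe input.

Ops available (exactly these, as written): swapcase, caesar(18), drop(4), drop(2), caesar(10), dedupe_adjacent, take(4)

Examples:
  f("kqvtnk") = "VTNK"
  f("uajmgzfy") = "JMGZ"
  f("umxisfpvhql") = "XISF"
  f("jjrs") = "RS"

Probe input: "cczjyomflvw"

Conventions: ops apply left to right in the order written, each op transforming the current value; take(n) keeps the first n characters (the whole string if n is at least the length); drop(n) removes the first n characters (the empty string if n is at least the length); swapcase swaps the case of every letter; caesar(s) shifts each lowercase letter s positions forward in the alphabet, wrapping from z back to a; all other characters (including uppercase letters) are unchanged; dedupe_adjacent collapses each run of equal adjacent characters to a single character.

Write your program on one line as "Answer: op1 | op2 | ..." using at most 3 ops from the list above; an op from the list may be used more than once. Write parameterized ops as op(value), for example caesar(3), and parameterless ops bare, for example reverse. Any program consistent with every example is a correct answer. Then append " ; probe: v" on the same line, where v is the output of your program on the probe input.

drop(2) | take(4) | swapcase ; probe: "ZJYO"

Check, running the answer program on each example:
  "kqvtnk" -> "vtnk" -> "vtnk" -> "VTNK"
  "uajmgzfy" -> "jmgzfy" -> "jmgz" -> "JMGZ"
  "umxisfpvhql" -> "xisfpvhql" -> "xisf" -> "XISF"
  "jjrs" -> "rs" -> "rs" -> "RS"
  probe: "cczjyomflvw" -> "zjyomflvw" -> "zjyo" -> "ZJYO"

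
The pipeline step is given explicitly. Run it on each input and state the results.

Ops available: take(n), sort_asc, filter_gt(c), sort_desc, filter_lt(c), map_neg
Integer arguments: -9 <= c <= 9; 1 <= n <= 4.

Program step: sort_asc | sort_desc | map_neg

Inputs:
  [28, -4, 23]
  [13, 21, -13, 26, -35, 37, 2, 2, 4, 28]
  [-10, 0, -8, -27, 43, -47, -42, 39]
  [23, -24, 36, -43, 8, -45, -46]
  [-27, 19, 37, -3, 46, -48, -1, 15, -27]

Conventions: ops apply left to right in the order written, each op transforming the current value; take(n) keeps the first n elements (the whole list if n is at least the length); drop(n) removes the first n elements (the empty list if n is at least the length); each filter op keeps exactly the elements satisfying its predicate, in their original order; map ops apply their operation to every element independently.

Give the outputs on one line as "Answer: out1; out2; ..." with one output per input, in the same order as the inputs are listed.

Execution, op by op:
  [28, -4, 23] -> [-4, 23, 28] -> [28, 23, -4] -> [-28, -23, 4]
  [13, 21, -13, 26, -35, 37, 2, 2, 4, 28] -> [-35, -13, 2, 2, 4, 13, 21, 26, 28, 37] -> [37, 28, 26, 21, 13, 4, 2, 2, -13, -35] -> [-37, -28, -26, -21, -13, -4, -2, -2, 13, 35]
  [-10, 0, -8, -27, 43, -47, -42, 39] -> [-47, -42, -27, -10, -8, 0, 39, 43] -> [43, 39, 0, -8, -10, -27, -42, -47] -> [-43, -39, 0, 8, 10, 27, 42, 47]
  [23, -24, 36, -43, 8, -45, -46] -> [-46, -45, -43, -24, 8, 23, 36] -> [36, 23, 8, -24, -43, -45, -46] -> [-36, -23, -8, 24, 43, 45, 46]
  [-27, 19, 37, -3, 46, -48, -1, 15, -27] -> [-48, -27, -27, -3, -1, 15, 19, 37, 46] -> [46, 37, 19, 15, -1, -3, -27, -27, -48] -> [-46, -37, -19, -15, 1, 3, 27, 27, 48]

[-28, -23, 4]; [-37, -28, -26, -21, -13, -4, -2, -2, 13, 35]; [-43, -39, 0, 8, 10, 27, 42, 47]; [-36, -23, -8, 24, 43, 45, 46]; [-46, -37, -19, -15, 1, 3, 27, 27, 48]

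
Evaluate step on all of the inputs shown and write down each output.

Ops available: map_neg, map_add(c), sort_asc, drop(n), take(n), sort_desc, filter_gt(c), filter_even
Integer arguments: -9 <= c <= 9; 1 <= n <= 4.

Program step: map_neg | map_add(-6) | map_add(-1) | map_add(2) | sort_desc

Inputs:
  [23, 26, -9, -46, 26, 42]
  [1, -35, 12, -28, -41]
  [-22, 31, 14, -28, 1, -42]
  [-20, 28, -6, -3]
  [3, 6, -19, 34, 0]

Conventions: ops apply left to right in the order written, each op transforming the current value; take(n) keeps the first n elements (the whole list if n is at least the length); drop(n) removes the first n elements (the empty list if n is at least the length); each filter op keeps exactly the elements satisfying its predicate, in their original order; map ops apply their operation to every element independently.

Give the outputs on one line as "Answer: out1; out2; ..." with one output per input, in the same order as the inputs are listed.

[41, 4, -28, -31, -31, -47]; [36, 30, 23, -6, -17]; [37, 23, 17, -6, -19, -36]; [15, 1, -2, -33]; [14, -5, -8, -11, -39]

Execution, op by op:
  [23, 26, -9, -46, 26, 42] -> [-23, -26, 9, 46, -26, -42] -> [-29, -32, 3, 40, -32, -48] -> [-30, -33, 2, 39, -33, -49] -> [-28, -31, 4, 41, -31, -47] -> [41, 4, -28, -31, -31, -47]
  [1, -35, 12, -28, -41] -> [-1, 35, -12, 28, 41] -> [-7, 29, -18, 22, 35] -> [-8, 28, -19, 21, 34] -> [-6, 30, -17, 23, 36] -> [36, 30, 23, -6, -17]
  [-22, 31, 14, -28, 1, -42] -> [22, -31, -14, 28, -1, 42] -> [16, -37, -20, 22, -7, 36] -> [15, -38, -21, 21, -8, 35] -> [17, -36, -19, 23, -6, 37] -> [37, 23, 17, -6, -19, -36]
  [-20, 28, -6, -3] -> [20, -28, 6, 3] -> [14, -34, 0, -3] -> [13, -35, -1, -4] -> [15, -33, 1, -2] -> [15, 1, -2, -33]
  [3, 6, -19, 34, 0] -> [-3, -6, 19, -34, 0] -> [-9, -12, 13, -40, -6] -> [-10, -13, 12, -41, -7] -> [-8, -11, 14, -39, -5] -> [14, -5, -8, -11, -39]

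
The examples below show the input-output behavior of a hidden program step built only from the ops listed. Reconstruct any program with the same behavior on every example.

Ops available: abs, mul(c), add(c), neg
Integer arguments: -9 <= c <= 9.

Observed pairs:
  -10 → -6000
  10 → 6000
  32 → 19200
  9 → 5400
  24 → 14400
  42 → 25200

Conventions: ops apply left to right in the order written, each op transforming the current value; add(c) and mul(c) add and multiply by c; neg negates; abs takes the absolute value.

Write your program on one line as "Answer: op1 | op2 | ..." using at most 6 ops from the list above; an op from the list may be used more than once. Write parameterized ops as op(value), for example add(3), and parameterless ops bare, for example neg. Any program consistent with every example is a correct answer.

mul(-5) | mul(-3) | neg | mul(5) | mul(-8)

Check, running the answer program on each example:
  -10 -> 50 -> -150 -> 150 -> 750 -> -6000
  10 -> -50 -> 150 -> -150 -> -750 -> 6000
  32 -> -160 -> 480 -> -480 -> -2400 -> 19200
  9 -> -45 -> 135 -> -135 -> -675 -> 5400
  24 -> -120 -> 360 -> -360 -> -1800 -> 14400
  42 -> -210 -> 630 -> -630 -> -3150 -> 25200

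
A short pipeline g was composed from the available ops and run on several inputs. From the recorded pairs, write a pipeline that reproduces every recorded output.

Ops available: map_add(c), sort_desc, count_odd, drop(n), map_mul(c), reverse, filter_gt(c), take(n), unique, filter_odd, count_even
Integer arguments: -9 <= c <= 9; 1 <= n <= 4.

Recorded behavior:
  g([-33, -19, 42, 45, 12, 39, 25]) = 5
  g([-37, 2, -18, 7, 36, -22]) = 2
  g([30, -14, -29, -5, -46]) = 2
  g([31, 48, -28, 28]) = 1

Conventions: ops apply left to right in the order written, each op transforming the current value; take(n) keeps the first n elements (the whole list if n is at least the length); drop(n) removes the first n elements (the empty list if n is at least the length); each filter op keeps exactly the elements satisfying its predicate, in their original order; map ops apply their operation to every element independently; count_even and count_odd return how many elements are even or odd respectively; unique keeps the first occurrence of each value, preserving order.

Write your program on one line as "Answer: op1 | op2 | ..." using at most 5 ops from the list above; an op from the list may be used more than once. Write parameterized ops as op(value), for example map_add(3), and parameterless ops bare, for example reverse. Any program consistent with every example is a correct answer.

sort_desc | map_add(-3) | reverse | count_even

Check, running the answer program on each example:
  [-33, -19, 42, 45, 12, 39, 25] -> [45, 42, 39, 25, 12, -19, -33] -> [42, 39, 36, 22, 9, -22, -36] -> [-36, -22, 9, 22, 36, 39, 42] -> 5
  [-37, 2, -18, 7, 36, -22] -> [36, 7, 2, -18, -22, -37] -> [33, 4, -1, -21, -25, -40] -> [-40, -25, -21, -1, 4, 33] -> 2
  [30, -14, -29, -5, -46] -> [30, -5, -14, -29, -46] -> [27, -8, -17, -32, -49] -> [-49, -32, -17, -8, 27] -> 2
  [31, 48, -28, 28] -> [48, 31, 28, -28] -> [45, 28, 25, -31] -> [-31, 25, 28, 45] -> 1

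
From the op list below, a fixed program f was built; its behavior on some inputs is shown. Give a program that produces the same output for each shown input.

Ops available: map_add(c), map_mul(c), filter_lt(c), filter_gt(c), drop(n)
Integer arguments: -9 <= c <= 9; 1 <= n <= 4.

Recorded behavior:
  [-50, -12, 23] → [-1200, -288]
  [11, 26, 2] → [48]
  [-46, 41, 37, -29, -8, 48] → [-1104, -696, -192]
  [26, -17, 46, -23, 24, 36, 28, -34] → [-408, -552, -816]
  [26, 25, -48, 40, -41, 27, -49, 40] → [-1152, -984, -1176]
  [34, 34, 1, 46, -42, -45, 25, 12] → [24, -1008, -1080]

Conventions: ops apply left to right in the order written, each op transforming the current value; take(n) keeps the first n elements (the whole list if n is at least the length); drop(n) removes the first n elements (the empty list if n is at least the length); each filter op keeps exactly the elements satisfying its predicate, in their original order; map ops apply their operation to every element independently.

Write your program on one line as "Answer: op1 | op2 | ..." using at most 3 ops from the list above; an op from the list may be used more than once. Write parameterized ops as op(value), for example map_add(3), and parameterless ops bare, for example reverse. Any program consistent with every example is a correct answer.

filter_lt(5) | map_mul(-6) | map_mul(-4)

Check, running the answer program on each example:
  [-50, -12, 23] -> [-50, -12] -> [300, 72] -> [-1200, -288]
  [11, 26, 2] -> [2] -> [-12] -> [48]
  [-46, 41, 37, -29, -8, 48] -> [-46, -29, -8] -> [276, 174, 48] -> [-1104, -696, -192]
  [26, -17, 46, -23, 24, 36, 28, -34] -> [-17, -23, -34] -> [102, 138, 204] -> [-408, -552, -816]
  [26, 25, -48, 40, -41, 27, -49, 40] -> [-48, -41, -49] -> [288, 246, 294] -> [-1152, -984, -1176]
  [34, 34, 1, 46, -42, -45, 25, 12] -> [1, -42, -45] -> [-6, 252, 270] -> [24, -1008, -1080]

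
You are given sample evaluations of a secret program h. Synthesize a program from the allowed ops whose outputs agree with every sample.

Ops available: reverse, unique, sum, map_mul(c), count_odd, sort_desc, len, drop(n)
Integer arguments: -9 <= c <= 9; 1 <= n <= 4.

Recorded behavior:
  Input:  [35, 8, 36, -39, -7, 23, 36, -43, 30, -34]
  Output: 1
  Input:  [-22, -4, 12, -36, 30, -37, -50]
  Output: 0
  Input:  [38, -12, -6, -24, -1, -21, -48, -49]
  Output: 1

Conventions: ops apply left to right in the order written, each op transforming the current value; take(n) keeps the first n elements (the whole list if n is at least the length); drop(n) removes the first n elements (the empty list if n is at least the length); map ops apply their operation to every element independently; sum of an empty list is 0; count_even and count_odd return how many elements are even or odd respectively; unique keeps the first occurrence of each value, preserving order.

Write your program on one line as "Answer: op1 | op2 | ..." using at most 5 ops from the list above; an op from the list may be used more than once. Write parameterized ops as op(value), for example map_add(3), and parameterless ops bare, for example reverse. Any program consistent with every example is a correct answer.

map_mul(-1) | sort_desc | drop(3) | drop(3) | count_odd

Check, running the answer program on each example:
  [35, 8, 36, -39, -7, 23, 36, -43, 30, -34] -> [-35, -8, -36, 39, 7, -23, -36, 43, -30, 34] -> [43, 39, 34, 7, -8, -23, -30, -35, -36, -36] -> [7, -8, -23, -30, -35, -36, -36] -> [-30, -35, -36, -36] -> 1
  [-22, -4, 12, -36, 30, -37, -50] -> [22, 4, -12, 36, -30, 37, 50] -> [50, 37, 36, 22, 4, -12, -30] -> [22, 4, -12, -30] -> [-30] -> 0
  [38, -12, -6, -24, -1, -21, -48, -49] -> [-38, 12, 6, 24, 1, 21, 48, 49] -> [49, 48, 24, 21, 12, 6, 1, -38] -> [21, 12, 6, 1, -38] -> [1, -38] -> 1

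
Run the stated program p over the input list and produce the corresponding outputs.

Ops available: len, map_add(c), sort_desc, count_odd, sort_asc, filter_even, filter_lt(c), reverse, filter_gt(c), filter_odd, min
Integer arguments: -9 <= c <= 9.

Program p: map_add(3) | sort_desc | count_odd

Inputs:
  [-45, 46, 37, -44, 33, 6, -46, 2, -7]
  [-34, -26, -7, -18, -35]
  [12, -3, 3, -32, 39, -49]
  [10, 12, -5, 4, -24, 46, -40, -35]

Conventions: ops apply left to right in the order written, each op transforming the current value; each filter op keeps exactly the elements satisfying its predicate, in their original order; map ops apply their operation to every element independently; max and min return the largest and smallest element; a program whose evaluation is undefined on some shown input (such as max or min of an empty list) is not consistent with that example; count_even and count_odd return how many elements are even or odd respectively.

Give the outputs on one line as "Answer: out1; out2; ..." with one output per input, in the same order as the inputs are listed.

Execution, op by op:
  [-45, 46, 37, -44, 33, 6, -46, 2, -7] -> [-42, 49, 40, -41, 36, 9, -43, 5, -4] -> [49, 40, 36, 9, 5, -4, -41, -42, -43] -> 5
  [-34, -26, -7, -18, -35] -> [-31, -23, -4, -15, -32] -> [-4, -15, -23, -31, -32] -> 3
  [12, -3, 3, -32, 39, -49] -> [15, 0, 6, -29, 42, -46] -> [42, 15, 6, 0, -29, -46] -> 2
  [10, 12, -5, 4, -24, 46, -40, -35] -> [13, 15, -2, 7, -21, 49, -37, -32] -> [49, 15, 13, 7, -2, -21, -32, -37] -> 6

5; 3; 2; 6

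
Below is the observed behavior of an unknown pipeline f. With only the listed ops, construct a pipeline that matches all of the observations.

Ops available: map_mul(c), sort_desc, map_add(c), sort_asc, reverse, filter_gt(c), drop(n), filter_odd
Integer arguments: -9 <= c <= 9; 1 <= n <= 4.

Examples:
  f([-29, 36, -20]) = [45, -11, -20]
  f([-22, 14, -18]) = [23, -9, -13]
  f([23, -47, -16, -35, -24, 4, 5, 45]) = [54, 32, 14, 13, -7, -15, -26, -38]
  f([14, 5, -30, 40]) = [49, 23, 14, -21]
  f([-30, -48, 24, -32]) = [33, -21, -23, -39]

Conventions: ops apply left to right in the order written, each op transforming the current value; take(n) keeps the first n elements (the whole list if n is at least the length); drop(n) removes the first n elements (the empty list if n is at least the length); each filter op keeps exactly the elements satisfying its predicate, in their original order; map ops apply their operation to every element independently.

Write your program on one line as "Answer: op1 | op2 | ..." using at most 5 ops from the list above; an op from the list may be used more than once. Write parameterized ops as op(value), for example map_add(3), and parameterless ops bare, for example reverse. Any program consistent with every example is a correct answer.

reverse | sort_asc | map_add(6) | map_add(3) | reverse

Check, running the answer program on each example:
  [-29, 36, -20] -> [-20, 36, -29] -> [-29, -20, 36] -> [-23, -14, 42] -> [-20, -11, 45] -> [45, -11, -20]
  [-22, 14, -18] -> [-18, 14, -22] -> [-22, -18, 14] -> [-16, -12, 20] -> [-13, -9, 23] -> [23, -9, -13]
  [23, -47, -16, -35, -24, 4, 5, 45] -> [45, 5, 4, -24, -35, -16, -47, 23] -> [-47, -35, -24, -16, 4, 5, 23, 45] -> [-41, -29, -18, -10, 10, 11, 29, 51] -> [-38, -26, -15, -7, 13, 14, 32, 54] -> [54, 32, 14, 13, -7, -15, -26, -38]
  [14, 5, -30, 40] -> [40, -30, 5, 14] -> [-30, 5, 14, 40] -> [-24, 11, 20, 46] -> [-21, 14, 23, 49] -> [49, 23, 14, -21]
  [-30, -48, 24, -32] -> [-32, 24, -48, -30] -> [-48, -32, -30, 24] -> [-42, -26, -24, 30] -> [-39, -23, -21, 33] -> [33, -21, -23, -39]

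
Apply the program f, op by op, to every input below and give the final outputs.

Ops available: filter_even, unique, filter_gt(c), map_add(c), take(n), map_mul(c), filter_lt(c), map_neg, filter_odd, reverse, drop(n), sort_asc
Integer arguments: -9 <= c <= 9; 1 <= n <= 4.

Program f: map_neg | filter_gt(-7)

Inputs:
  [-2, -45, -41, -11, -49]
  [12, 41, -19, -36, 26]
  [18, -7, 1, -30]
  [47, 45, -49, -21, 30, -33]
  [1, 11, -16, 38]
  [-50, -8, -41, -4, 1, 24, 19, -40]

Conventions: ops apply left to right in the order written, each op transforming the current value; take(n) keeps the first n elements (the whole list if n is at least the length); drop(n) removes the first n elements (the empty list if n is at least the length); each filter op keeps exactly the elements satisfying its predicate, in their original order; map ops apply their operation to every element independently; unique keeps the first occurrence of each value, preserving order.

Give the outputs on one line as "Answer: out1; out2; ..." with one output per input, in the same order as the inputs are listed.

Execution, op by op:
  [-2, -45, -41, -11, -49] -> [2, 45, 41, 11, 49] -> [2, 45, 41, 11, 49]
  [12, 41, -19, -36, 26] -> [-12, -41, 19, 36, -26] -> [19, 36]
  [18, -7, 1, -30] -> [-18, 7, -1, 30] -> [7, -1, 30]
  [47, 45, -49, -21, 30, -33] -> [-47, -45, 49, 21, -30, 33] -> [49, 21, 33]
  [1, 11, -16, 38] -> [-1, -11, 16, -38] -> [-1, 16]
  [-50, -8, -41, -4, 1, 24, 19, -40] -> [50, 8, 41, 4, -1, -24, -19, 40] -> [50, 8, 41, 4, -1, 40]

[2, 45, 41, 11, 49]; [19, 36]; [7, -1, 30]; [49, 21, 33]; [-1, 16]; [50, 8, 41, 4, -1, 40]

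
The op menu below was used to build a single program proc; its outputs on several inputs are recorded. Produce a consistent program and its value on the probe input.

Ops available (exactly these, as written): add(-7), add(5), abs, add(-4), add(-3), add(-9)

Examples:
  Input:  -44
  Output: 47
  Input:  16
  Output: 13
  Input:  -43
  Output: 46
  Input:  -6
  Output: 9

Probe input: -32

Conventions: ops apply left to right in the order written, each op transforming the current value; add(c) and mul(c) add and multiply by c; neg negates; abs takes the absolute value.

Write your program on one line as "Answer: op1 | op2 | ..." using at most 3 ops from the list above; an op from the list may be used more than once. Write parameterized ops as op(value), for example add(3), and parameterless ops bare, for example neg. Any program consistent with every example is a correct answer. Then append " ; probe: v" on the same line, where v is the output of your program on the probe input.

add(-3) | abs ; probe: 35

Check, running the answer program on each example:
  -44 -> -47 -> 47
  16 -> 13 -> 13
  -43 -> -46 -> 46
  -6 -> -9 -> 9
  probe: -32 -> -35 -> 35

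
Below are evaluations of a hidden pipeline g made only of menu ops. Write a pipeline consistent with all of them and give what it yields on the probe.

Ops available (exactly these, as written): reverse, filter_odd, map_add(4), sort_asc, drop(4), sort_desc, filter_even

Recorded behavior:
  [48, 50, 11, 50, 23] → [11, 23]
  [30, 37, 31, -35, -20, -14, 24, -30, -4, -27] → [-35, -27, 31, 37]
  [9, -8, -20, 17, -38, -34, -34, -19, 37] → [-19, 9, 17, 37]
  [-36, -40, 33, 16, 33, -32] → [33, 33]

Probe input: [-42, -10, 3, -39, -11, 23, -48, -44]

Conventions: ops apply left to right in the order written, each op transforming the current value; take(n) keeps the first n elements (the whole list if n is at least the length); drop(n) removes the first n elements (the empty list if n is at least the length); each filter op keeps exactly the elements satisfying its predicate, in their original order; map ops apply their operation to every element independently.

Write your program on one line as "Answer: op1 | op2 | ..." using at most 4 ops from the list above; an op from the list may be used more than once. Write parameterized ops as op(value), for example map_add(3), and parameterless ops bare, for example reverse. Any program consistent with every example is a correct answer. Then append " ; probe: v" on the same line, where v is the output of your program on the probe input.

filter_odd | sort_desc | sort_asc ; probe: [-39, -11, 3, 23]

Check, running the answer program on each example:
  [48, 50, 11, 50, 23] -> [11, 23] -> [23, 11] -> [11, 23]
  [30, 37, 31, -35, -20, -14, 24, -30, -4, -27] -> [37, 31, -35, -27] -> [37, 31, -27, -35] -> [-35, -27, 31, 37]
  [9, -8, -20, 17, -38, -34, -34, -19, 37] -> [9, 17, -19, 37] -> [37, 17, 9, -19] -> [-19, 9, 17, 37]
  [-36, -40, 33, 16, 33, -32] -> [33, 33] -> [33, 33] -> [33, 33]
  probe: [-42, -10, 3, -39, -11, 23, -48, -44] -> [3, -39, -11, 23] -> [23, 3, -11, -39] -> [-39, -11, 3, 23]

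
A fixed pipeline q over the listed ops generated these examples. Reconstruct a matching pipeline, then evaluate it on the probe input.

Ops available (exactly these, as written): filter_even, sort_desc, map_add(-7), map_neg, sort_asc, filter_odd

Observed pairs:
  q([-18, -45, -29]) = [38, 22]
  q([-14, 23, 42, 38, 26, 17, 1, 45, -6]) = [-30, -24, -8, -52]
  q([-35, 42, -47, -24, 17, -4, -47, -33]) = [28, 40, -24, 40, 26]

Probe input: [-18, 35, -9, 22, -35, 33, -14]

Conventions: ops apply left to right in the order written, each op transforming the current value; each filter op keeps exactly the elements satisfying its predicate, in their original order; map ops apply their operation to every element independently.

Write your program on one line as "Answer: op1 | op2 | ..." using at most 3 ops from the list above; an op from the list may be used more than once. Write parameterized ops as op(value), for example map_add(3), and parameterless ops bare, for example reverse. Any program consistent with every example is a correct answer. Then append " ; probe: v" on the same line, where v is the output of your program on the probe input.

map_neg | map_add(-7) | filter_even ; probe: [-42, 2, 28, -40]

Check, running the answer program on each example:
  [-18, -45, -29] -> [18, 45, 29] -> [11, 38, 22] -> [38, 22]
  [-14, 23, 42, 38, 26, 17, 1, 45, -6] -> [14, -23, -42, -38, -26, -17, -1, -45, 6] -> [7, -30, -49, -45, -33, -24, -8, -52, -1] -> [-30, -24, -8, -52]
  [-35, 42, -47, -24, 17, -4, -47, -33] -> [35, -42, 47, 24, -17, 4, 47, 33] -> [28, -49, 40, 17, -24, -3, 40, 26] -> [28, 40, -24, 40, 26]
  probe: [-18, 35, -9, 22, -35, 33, -14] -> [18, -35, 9, -22, 35, -33, 14] -> [11, -42, 2, -29, 28, -40, 7] -> [-42, 2, 28, -40]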